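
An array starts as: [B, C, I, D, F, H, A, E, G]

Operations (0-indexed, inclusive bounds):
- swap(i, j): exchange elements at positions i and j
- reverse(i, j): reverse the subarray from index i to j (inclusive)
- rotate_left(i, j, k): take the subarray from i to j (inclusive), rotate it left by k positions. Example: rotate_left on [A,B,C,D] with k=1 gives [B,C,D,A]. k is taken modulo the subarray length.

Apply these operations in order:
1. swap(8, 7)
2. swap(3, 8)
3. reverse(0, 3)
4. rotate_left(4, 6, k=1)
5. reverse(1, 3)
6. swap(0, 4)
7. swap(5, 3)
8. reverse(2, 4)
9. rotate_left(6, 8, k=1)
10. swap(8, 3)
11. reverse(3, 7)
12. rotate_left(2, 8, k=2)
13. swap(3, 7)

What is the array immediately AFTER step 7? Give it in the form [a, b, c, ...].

After 1 (swap(8, 7)): [B, C, I, D, F, H, A, G, E]
After 2 (swap(3, 8)): [B, C, I, E, F, H, A, G, D]
After 3 (reverse(0, 3)): [E, I, C, B, F, H, A, G, D]
After 4 (rotate_left(4, 6, k=1)): [E, I, C, B, H, A, F, G, D]
After 5 (reverse(1, 3)): [E, B, C, I, H, A, F, G, D]
After 6 (swap(0, 4)): [H, B, C, I, E, A, F, G, D]
After 7 (swap(5, 3)): [H, B, C, A, E, I, F, G, D]

Answer: [H, B, C, A, E, I, F, G, D]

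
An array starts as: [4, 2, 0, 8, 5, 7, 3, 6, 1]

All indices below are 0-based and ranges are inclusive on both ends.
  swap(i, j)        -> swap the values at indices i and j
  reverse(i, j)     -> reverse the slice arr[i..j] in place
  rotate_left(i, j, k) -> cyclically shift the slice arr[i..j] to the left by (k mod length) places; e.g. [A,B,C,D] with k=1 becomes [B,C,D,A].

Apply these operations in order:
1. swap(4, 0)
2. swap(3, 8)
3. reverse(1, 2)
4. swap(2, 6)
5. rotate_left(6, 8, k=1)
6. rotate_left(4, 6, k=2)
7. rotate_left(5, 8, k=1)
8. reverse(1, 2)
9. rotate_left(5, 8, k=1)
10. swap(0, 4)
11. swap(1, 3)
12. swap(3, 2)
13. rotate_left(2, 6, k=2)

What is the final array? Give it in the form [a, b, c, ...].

After 1 (swap(4, 0)): [5, 2, 0, 8, 4, 7, 3, 6, 1]
After 2 (swap(3, 8)): [5, 2, 0, 1, 4, 7, 3, 6, 8]
After 3 (reverse(1, 2)): [5, 0, 2, 1, 4, 7, 3, 6, 8]
After 4 (swap(2, 6)): [5, 0, 3, 1, 4, 7, 2, 6, 8]
After 5 (rotate_left(6, 8, k=1)): [5, 0, 3, 1, 4, 7, 6, 8, 2]
After 6 (rotate_left(4, 6, k=2)): [5, 0, 3, 1, 6, 4, 7, 8, 2]
After 7 (rotate_left(5, 8, k=1)): [5, 0, 3, 1, 6, 7, 8, 2, 4]
After 8 (reverse(1, 2)): [5, 3, 0, 1, 6, 7, 8, 2, 4]
After 9 (rotate_left(5, 8, k=1)): [5, 3, 0, 1, 6, 8, 2, 4, 7]
After 10 (swap(0, 4)): [6, 3, 0, 1, 5, 8, 2, 4, 7]
After 11 (swap(1, 3)): [6, 1, 0, 3, 5, 8, 2, 4, 7]
After 12 (swap(3, 2)): [6, 1, 3, 0, 5, 8, 2, 4, 7]
After 13 (rotate_left(2, 6, k=2)): [6, 1, 5, 8, 2, 3, 0, 4, 7]

Answer: [6, 1, 5, 8, 2, 3, 0, 4, 7]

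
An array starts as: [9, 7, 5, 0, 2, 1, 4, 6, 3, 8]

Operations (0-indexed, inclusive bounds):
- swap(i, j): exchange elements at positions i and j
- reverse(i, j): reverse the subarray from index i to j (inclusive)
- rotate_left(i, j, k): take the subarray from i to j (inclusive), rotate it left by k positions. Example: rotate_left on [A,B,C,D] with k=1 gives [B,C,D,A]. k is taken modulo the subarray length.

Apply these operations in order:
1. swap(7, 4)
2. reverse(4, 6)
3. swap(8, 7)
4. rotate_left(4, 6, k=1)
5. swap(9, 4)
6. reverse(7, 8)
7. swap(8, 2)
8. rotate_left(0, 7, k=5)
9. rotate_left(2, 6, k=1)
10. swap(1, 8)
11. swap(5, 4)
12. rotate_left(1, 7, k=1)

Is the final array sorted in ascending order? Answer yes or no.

After 1 (swap(7, 4)): [9, 7, 5, 0, 6, 1, 4, 2, 3, 8]
After 2 (reverse(4, 6)): [9, 7, 5, 0, 4, 1, 6, 2, 3, 8]
After 3 (swap(8, 7)): [9, 7, 5, 0, 4, 1, 6, 3, 2, 8]
After 4 (rotate_left(4, 6, k=1)): [9, 7, 5, 0, 1, 6, 4, 3, 2, 8]
After 5 (swap(9, 4)): [9, 7, 5, 0, 8, 6, 4, 3, 2, 1]
After 6 (reverse(7, 8)): [9, 7, 5, 0, 8, 6, 4, 2, 3, 1]
After 7 (swap(8, 2)): [9, 7, 3, 0, 8, 6, 4, 2, 5, 1]
After 8 (rotate_left(0, 7, k=5)): [6, 4, 2, 9, 7, 3, 0, 8, 5, 1]
After 9 (rotate_left(2, 6, k=1)): [6, 4, 9, 7, 3, 0, 2, 8, 5, 1]
After 10 (swap(1, 8)): [6, 5, 9, 7, 3, 0, 2, 8, 4, 1]
After 11 (swap(5, 4)): [6, 5, 9, 7, 0, 3, 2, 8, 4, 1]
After 12 (rotate_left(1, 7, k=1)): [6, 9, 7, 0, 3, 2, 8, 5, 4, 1]

Answer: no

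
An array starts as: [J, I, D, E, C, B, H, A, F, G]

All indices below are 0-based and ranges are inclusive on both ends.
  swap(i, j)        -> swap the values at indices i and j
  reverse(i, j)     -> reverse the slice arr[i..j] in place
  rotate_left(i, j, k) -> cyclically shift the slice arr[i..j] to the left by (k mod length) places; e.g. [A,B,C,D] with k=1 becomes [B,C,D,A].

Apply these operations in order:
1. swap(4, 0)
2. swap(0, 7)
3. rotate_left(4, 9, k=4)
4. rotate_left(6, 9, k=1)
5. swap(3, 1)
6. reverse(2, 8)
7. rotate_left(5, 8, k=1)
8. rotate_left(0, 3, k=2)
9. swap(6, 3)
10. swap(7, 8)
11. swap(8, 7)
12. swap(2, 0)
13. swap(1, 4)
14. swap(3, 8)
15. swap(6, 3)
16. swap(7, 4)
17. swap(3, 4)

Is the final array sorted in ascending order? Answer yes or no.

After 1 (swap(4, 0)): [C, I, D, E, J, B, H, A, F, G]
After 2 (swap(0, 7)): [A, I, D, E, J, B, H, C, F, G]
After 3 (rotate_left(4, 9, k=4)): [A, I, D, E, F, G, J, B, H, C]
After 4 (rotate_left(6, 9, k=1)): [A, I, D, E, F, G, B, H, C, J]
After 5 (swap(3, 1)): [A, E, D, I, F, G, B, H, C, J]
After 6 (reverse(2, 8)): [A, E, C, H, B, G, F, I, D, J]
After 7 (rotate_left(5, 8, k=1)): [A, E, C, H, B, F, I, D, G, J]
After 8 (rotate_left(0, 3, k=2)): [C, H, A, E, B, F, I, D, G, J]
After 9 (swap(6, 3)): [C, H, A, I, B, F, E, D, G, J]
After 10 (swap(7, 8)): [C, H, A, I, B, F, E, G, D, J]
After 11 (swap(8, 7)): [C, H, A, I, B, F, E, D, G, J]
After 12 (swap(2, 0)): [A, H, C, I, B, F, E, D, G, J]
After 13 (swap(1, 4)): [A, B, C, I, H, F, E, D, G, J]
After 14 (swap(3, 8)): [A, B, C, G, H, F, E, D, I, J]
After 15 (swap(6, 3)): [A, B, C, E, H, F, G, D, I, J]
After 16 (swap(7, 4)): [A, B, C, E, D, F, G, H, I, J]
After 17 (swap(3, 4)): [A, B, C, D, E, F, G, H, I, J]

Answer: yes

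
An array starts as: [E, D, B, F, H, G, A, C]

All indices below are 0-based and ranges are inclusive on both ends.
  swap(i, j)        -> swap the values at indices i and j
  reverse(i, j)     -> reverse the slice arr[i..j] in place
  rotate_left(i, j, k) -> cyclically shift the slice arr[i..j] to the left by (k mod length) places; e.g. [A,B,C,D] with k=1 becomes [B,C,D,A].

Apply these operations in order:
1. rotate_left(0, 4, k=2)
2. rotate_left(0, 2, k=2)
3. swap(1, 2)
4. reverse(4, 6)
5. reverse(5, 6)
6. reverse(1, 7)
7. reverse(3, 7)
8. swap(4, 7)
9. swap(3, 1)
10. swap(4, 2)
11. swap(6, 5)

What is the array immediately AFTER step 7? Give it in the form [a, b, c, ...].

After 1 (rotate_left(0, 4, k=2)): [B, F, H, E, D, G, A, C]
After 2 (rotate_left(0, 2, k=2)): [H, B, F, E, D, G, A, C]
After 3 (swap(1, 2)): [H, F, B, E, D, G, A, C]
After 4 (reverse(4, 6)): [H, F, B, E, A, G, D, C]
After 5 (reverse(5, 6)): [H, F, B, E, A, D, G, C]
After 6 (reverse(1, 7)): [H, C, G, D, A, E, B, F]
After 7 (reverse(3, 7)): [H, C, G, F, B, E, A, D]

Answer: [H, C, G, F, B, E, A, D]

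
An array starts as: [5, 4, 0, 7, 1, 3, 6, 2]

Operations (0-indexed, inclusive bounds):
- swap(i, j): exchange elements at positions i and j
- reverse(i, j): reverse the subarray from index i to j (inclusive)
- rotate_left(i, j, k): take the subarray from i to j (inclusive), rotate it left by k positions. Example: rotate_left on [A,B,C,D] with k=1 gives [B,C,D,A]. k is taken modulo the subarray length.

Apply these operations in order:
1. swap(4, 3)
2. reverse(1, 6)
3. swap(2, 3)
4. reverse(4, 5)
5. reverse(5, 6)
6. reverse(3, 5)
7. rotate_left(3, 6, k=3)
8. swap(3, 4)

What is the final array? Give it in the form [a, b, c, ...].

Answer: [5, 6, 7, 4, 1, 0, 3, 2]

Derivation:
After 1 (swap(4, 3)): [5, 4, 0, 1, 7, 3, 6, 2]
After 2 (reverse(1, 6)): [5, 6, 3, 7, 1, 0, 4, 2]
After 3 (swap(2, 3)): [5, 6, 7, 3, 1, 0, 4, 2]
After 4 (reverse(4, 5)): [5, 6, 7, 3, 0, 1, 4, 2]
After 5 (reverse(5, 6)): [5, 6, 7, 3, 0, 4, 1, 2]
After 6 (reverse(3, 5)): [5, 6, 7, 4, 0, 3, 1, 2]
After 7 (rotate_left(3, 6, k=3)): [5, 6, 7, 1, 4, 0, 3, 2]
After 8 (swap(3, 4)): [5, 6, 7, 4, 1, 0, 3, 2]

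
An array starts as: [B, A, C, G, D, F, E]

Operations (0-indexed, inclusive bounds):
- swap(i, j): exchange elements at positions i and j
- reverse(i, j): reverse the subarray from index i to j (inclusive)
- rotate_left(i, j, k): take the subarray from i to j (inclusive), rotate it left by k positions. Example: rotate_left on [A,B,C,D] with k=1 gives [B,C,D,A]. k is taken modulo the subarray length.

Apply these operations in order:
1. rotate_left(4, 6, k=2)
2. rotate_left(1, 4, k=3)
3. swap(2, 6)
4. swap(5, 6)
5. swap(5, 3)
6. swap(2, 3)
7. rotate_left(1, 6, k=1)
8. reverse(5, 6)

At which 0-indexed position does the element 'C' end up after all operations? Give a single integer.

Answer: 4

Derivation:
After 1 (rotate_left(4, 6, k=2)): [B, A, C, G, E, D, F]
After 2 (rotate_left(1, 4, k=3)): [B, E, A, C, G, D, F]
After 3 (swap(2, 6)): [B, E, F, C, G, D, A]
After 4 (swap(5, 6)): [B, E, F, C, G, A, D]
After 5 (swap(5, 3)): [B, E, F, A, G, C, D]
After 6 (swap(2, 3)): [B, E, A, F, G, C, D]
After 7 (rotate_left(1, 6, k=1)): [B, A, F, G, C, D, E]
After 8 (reverse(5, 6)): [B, A, F, G, C, E, D]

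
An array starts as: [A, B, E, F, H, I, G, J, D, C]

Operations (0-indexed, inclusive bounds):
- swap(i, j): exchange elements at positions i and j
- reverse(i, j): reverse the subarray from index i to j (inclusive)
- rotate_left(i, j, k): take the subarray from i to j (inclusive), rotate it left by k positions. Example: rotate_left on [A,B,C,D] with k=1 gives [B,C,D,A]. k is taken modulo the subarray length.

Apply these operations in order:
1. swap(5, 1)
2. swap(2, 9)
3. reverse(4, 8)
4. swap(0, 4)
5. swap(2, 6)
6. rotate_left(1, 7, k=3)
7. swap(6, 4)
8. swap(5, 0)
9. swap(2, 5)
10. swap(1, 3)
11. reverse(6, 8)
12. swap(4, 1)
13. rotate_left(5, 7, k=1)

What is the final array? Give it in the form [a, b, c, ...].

Answer: [I, G, D, A, C, H, F, J, B, E]

Derivation:
After 1 (swap(5, 1)): [A, I, E, F, H, B, G, J, D, C]
After 2 (swap(2, 9)): [A, I, C, F, H, B, G, J, D, E]
After 3 (reverse(4, 8)): [A, I, C, F, D, J, G, B, H, E]
After 4 (swap(0, 4)): [D, I, C, F, A, J, G, B, H, E]
After 5 (swap(2, 6)): [D, I, G, F, A, J, C, B, H, E]
After 6 (rotate_left(1, 7, k=3)): [D, A, J, C, B, I, G, F, H, E]
After 7 (swap(6, 4)): [D, A, J, C, G, I, B, F, H, E]
After 8 (swap(5, 0)): [I, A, J, C, G, D, B, F, H, E]
After 9 (swap(2, 5)): [I, A, D, C, G, J, B, F, H, E]
After 10 (swap(1, 3)): [I, C, D, A, G, J, B, F, H, E]
After 11 (reverse(6, 8)): [I, C, D, A, G, J, H, F, B, E]
After 12 (swap(4, 1)): [I, G, D, A, C, J, H, F, B, E]
After 13 (rotate_left(5, 7, k=1)): [I, G, D, A, C, H, F, J, B, E]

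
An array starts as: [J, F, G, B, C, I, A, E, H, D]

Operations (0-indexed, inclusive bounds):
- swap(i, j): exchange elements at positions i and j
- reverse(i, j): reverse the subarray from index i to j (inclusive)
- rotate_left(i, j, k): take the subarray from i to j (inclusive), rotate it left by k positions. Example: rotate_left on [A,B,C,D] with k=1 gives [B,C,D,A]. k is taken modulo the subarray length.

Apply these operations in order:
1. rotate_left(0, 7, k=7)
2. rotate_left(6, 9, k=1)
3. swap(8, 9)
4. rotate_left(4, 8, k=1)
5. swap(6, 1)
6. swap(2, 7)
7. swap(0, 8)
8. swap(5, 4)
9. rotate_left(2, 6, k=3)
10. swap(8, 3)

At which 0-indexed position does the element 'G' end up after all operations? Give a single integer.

After 1 (rotate_left(0, 7, k=7)): [E, J, F, G, B, C, I, A, H, D]
After 2 (rotate_left(6, 9, k=1)): [E, J, F, G, B, C, A, H, D, I]
After 3 (swap(8, 9)): [E, J, F, G, B, C, A, H, I, D]
After 4 (rotate_left(4, 8, k=1)): [E, J, F, G, C, A, H, I, B, D]
After 5 (swap(6, 1)): [E, H, F, G, C, A, J, I, B, D]
After 6 (swap(2, 7)): [E, H, I, G, C, A, J, F, B, D]
After 7 (swap(0, 8)): [B, H, I, G, C, A, J, F, E, D]
After 8 (swap(5, 4)): [B, H, I, G, A, C, J, F, E, D]
After 9 (rotate_left(2, 6, k=3)): [B, H, C, J, I, G, A, F, E, D]
After 10 (swap(8, 3)): [B, H, C, E, I, G, A, F, J, D]

Answer: 5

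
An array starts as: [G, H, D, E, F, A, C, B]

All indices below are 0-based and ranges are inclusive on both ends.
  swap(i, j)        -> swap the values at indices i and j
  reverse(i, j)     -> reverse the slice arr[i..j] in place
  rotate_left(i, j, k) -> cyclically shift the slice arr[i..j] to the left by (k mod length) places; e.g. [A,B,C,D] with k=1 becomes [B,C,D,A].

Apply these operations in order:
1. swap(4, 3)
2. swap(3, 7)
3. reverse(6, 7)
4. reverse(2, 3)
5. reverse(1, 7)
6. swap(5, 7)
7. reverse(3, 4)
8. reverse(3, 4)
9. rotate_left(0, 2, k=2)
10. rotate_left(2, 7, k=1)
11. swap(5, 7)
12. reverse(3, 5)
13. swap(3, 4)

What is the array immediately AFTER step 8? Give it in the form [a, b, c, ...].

After 1 (swap(4, 3)): [G, H, D, F, E, A, C, B]
After 2 (swap(3, 7)): [G, H, D, B, E, A, C, F]
After 3 (reverse(6, 7)): [G, H, D, B, E, A, F, C]
After 4 (reverse(2, 3)): [G, H, B, D, E, A, F, C]
After 5 (reverse(1, 7)): [G, C, F, A, E, D, B, H]
After 6 (swap(5, 7)): [G, C, F, A, E, H, B, D]
After 7 (reverse(3, 4)): [G, C, F, E, A, H, B, D]
After 8 (reverse(3, 4)): [G, C, F, A, E, H, B, D]

Answer: [G, C, F, A, E, H, B, D]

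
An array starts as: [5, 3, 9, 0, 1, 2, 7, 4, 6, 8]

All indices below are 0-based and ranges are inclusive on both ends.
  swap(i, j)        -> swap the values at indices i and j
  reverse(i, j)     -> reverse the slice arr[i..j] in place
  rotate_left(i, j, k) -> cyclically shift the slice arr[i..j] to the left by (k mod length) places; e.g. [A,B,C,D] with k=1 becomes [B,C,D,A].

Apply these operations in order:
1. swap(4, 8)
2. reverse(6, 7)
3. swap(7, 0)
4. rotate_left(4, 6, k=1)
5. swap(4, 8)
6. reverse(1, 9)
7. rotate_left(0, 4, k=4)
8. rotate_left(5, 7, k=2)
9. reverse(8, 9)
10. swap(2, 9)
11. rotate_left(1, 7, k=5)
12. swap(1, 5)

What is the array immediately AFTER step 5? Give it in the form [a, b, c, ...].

After 1 (swap(4, 8)): [5, 3, 9, 0, 6, 2, 7, 4, 1, 8]
After 2 (reverse(6, 7)): [5, 3, 9, 0, 6, 2, 4, 7, 1, 8]
After 3 (swap(7, 0)): [7, 3, 9, 0, 6, 2, 4, 5, 1, 8]
After 4 (rotate_left(4, 6, k=1)): [7, 3, 9, 0, 2, 4, 6, 5, 1, 8]
After 5 (swap(4, 8)): [7, 3, 9, 0, 1, 4, 6, 5, 2, 8]

Answer: [7, 3, 9, 0, 1, 4, 6, 5, 2, 8]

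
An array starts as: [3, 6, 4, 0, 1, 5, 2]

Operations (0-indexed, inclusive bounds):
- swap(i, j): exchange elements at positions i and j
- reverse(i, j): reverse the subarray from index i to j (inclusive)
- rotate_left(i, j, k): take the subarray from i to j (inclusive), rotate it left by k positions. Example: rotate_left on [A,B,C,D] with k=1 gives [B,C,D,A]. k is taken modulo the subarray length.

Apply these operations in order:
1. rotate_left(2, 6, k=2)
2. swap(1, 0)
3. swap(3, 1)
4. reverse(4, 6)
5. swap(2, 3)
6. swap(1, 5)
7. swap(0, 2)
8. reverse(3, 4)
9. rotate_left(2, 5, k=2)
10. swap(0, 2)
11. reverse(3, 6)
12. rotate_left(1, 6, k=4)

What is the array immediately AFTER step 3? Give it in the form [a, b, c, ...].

Answer: [6, 5, 1, 3, 2, 4, 0]

Derivation:
After 1 (rotate_left(2, 6, k=2)): [3, 6, 1, 5, 2, 4, 0]
After 2 (swap(1, 0)): [6, 3, 1, 5, 2, 4, 0]
After 3 (swap(3, 1)): [6, 5, 1, 3, 2, 4, 0]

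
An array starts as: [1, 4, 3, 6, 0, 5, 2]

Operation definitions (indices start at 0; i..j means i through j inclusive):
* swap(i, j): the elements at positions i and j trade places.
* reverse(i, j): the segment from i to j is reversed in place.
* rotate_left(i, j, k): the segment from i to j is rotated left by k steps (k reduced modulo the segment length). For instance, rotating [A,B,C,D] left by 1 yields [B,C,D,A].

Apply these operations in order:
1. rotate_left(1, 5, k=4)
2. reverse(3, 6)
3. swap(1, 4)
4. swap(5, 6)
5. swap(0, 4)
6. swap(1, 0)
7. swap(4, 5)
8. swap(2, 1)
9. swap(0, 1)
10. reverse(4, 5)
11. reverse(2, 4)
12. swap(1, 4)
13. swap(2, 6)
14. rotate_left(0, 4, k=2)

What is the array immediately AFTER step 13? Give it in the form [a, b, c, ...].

After 1 (rotate_left(1, 5, k=4)): [1, 5, 4, 3, 6, 0, 2]
After 2 (reverse(3, 6)): [1, 5, 4, 2, 0, 6, 3]
After 3 (swap(1, 4)): [1, 0, 4, 2, 5, 6, 3]
After 4 (swap(5, 6)): [1, 0, 4, 2, 5, 3, 6]
After 5 (swap(0, 4)): [5, 0, 4, 2, 1, 3, 6]
After 6 (swap(1, 0)): [0, 5, 4, 2, 1, 3, 6]
After 7 (swap(4, 5)): [0, 5, 4, 2, 3, 1, 6]
After 8 (swap(2, 1)): [0, 4, 5, 2, 3, 1, 6]
After 9 (swap(0, 1)): [4, 0, 5, 2, 3, 1, 6]
After 10 (reverse(4, 5)): [4, 0, 5, 2, 1, 3, 6]
After 11 (reverse(2, 4)): [4, 0, 1, 2, 5, 3, 6]
After 12 (swap(1, 4)): [4, 5, 1, 2, 0, 3, 6]
After 13 (swap(2, 6)): [4, 5, 6, 2, 0, 3, 1]

Answer: [4, 5, 6, 2, 0, 3, 1]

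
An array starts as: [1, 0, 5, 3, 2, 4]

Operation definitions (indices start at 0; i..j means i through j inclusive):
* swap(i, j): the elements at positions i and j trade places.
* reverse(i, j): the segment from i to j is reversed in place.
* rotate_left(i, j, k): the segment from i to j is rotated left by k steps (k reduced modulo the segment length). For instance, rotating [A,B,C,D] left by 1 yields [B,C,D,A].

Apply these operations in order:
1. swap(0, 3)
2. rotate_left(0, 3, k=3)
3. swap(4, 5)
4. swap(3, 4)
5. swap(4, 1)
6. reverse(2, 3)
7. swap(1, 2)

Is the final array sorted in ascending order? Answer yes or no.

Answer: no

Derivation:
After 1 (swap(0, 3)): [3, 0, 5, 1, 2, 4]
After 2 (rotate_left(0, 3, k=3)): [1, 3, 0, 5, 2, 4]
After 3 (swap(4, 5)): [1, 3, 0, 5, 4, 2]
After 4 (swap(3, 4)): [1, 3, 0, 4, 5, 2]
After 5 (swap(4, 1)): [1, 5, 0, 4, 3, 2]
After 6 (reverse(2, 3)): [1, 5, 4, 0, 3, 2]
After 7 (swap(1, 2)): [1, 4, 5, 0, 3, 2]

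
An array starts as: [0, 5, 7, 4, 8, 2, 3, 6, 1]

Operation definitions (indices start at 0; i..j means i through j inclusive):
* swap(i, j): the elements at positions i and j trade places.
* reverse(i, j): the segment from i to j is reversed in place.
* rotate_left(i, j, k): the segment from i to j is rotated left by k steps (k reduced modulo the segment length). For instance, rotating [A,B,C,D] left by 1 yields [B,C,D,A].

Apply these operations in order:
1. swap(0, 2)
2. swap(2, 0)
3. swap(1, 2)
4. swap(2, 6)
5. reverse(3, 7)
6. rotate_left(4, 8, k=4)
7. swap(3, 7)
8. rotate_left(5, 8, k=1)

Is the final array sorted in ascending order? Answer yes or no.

After 1 (swap(0, 2)): [7, 5, 0, 4, 8, 2, 3, 6, 1]
After 2 (swap(2, 0)): [0, 5, 7, 4, 8, 2, 3, 6, 1]
After 3 (swap(1, 2)): [0, 7, 5, 4, 8, 2, 3, 6, 1]
After 4 (swap(2, 6)): [0, 7, 3, 4, 8, 2, 5, 6, 1]
After 5 (reverse(3, 7)): [0, 7, 3, 6, 5, 2, 8, 4, 1]
After 6 (rotate_left(4, 8, k=4)): [0, 7, 3, 6, 1, 5, 2, 8, 4]
After 7 (swap(3, 7)): [0, 7, 3, 8, 1, 5, 2, 6, 4]
After 8 (rotate_left(5, 8, k=1)): [0, 7, 3, 8, 1, 2, 6, 4, 5]

Answer: no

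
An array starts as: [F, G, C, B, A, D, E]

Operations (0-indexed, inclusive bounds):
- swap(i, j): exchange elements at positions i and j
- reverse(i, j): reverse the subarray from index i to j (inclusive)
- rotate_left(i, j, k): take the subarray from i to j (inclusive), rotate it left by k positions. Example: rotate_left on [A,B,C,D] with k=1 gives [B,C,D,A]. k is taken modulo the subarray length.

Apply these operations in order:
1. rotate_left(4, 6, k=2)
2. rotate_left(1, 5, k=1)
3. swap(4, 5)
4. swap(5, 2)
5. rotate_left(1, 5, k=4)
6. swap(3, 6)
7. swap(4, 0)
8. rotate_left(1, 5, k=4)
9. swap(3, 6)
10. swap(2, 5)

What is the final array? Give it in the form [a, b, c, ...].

Answer: [E, G, F, A, D, B, C]

Derivation:
After 1 (rotate_left(4, 6, k=2)): [F, G, C, B, E, A, D]
After 2 (rotate_left(1, 5, k=1)): [F, C, B, E, A, G, D]
After 3 (swap(4, 5)): [F, C, B, E, G, A, D]
After 4 (swap(5, 2)): [F, C, A, E, G, B, D]
After 5 (rotate_left(1, 5, k=4)): [F, B, C, A, E, G, D]
After 6 (swap(3, 6)): [F, B, C, D, E, G, A]
After 7 (swap(4, 0)): [E, B, C, D, F, G, A]
After 8 (rotate_left(1, 5, k=4)): [E, G, B, C, D, F, A]
After 9 (swap(3, 6)): [E, G, B, A, D, F, C]
After 10 (swap(2, 5)): [E, G, F, A, D, B, C]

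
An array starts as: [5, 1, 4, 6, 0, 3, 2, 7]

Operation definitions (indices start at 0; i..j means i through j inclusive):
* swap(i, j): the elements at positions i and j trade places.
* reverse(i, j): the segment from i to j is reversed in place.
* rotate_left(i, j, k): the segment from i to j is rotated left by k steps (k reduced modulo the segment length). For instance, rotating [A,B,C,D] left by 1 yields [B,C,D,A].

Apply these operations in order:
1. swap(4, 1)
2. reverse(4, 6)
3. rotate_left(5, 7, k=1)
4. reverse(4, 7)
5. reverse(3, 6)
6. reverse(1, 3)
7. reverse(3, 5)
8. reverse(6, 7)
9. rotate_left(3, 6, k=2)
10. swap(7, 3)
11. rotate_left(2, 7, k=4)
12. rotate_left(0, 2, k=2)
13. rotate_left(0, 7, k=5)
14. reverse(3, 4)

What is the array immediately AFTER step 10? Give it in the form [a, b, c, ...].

After 1 (swap(4, 1)): [5, 0, 4, 6, 1, 3, 2, 7]
After 2 (reverse(4, 6)): [5, 0, 4, 6, 2, 3, 1, 7]
After 3 (rotate_left(5, 7, k=1)): [5, 0, 4, 6, 2, 1, 7, 3]
After 4 (reverse(4, 7)): [5, 0, 4, 6, 3, 7, 1, 2]
After 5 (reverse(3, 6)): [5, 0, 4, 1, 7, 3, 6, 2]
After 6 (reverse(1, 3)): [5, 1, 4, 0, 7, 3, 6, 2]
After 7 (reverse(3, 5)): [5, 1, 4, 3, 7, 0, 6, 2]
After 8 (reverse(6, 7)): [5, 1, 4, 3, 7, 0, 2, 6]
After 9 (rotate_left(3, 6, k=2)): [5, 1, 4, 0, 2, 3, 7, 6]
After 10 (swap(7, 3)): [5, 1, 4, 6, 2, 3, 7, 0]

Answer: [5, 1, 4, 6, 2, 3, 7, 0]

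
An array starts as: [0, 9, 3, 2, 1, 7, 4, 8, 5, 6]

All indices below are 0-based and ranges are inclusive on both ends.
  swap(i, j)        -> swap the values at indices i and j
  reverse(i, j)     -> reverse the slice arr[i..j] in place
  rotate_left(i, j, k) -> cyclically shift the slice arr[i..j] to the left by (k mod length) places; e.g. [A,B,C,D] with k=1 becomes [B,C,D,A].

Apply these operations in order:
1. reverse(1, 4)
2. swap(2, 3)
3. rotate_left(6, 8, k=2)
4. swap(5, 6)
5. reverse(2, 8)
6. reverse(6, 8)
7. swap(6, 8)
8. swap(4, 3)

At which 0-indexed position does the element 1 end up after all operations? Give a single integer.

Answer: 1

Derivation:
After 1 (reverse(1, 4)): [0, 1, 2, 3, 9, 7, 4, 8, 5, 6]
After 2 (swap(2, 3)): [0, 1, 3, 2, 9, 7, 4, 8, 5, 6]
After 3 (rotate_left(6, 8, k=2)): [0, 1, 3, 2, 9, 7, 5, 4, 8, 6]
After 4 (swap(5, 6)): [0, 1, 3, 2, 9, 5, 7, 4, 8, 6]
After 5 (reverse(2, 8)): [0, 1, 8, 4, 7, 5, 9, 2, 3, 6]
After 6 (reverse(6, 8)): [0, 1, 8, 4, 7, 5, 3, 2, 9, 6]
After 7 (swap(6, 8)): [0, 1, 8, 4, 7, 5, 9, 2, 3, 6]
After 8 (swap(4, 3)): [0, 1, 8, 7, 4, 5, 9, 2, 3, 6]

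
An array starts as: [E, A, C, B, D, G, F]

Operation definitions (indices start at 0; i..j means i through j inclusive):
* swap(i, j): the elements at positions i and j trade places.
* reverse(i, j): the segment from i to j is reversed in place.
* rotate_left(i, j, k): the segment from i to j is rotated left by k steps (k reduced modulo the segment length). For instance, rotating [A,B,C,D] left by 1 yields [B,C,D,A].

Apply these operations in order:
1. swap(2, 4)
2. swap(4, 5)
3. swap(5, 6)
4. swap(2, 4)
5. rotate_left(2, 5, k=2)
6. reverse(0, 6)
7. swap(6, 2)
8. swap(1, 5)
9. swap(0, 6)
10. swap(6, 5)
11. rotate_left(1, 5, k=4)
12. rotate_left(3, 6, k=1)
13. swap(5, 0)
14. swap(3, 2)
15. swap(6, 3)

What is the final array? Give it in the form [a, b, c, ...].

Answer: [B, C, F, E, D, G, A]

Derivation:
After 1 (swap(2, 4)): [E, A, D, B, C, G, F]
After 2 (swap(4, 5)): [E, A, D, B, G, C, F]
After 3 (swap(5, 6)): [E, A, D, B, G, F, C]
After 4 (swap(2, 4)): [E, A, G, B, D, F, C]
After 5 (rotate_left(2, 5, k=2)): [E, A, D, F, G, B, C]
After 6 (reverse(0, 6)): [C, B, G, F, D, A, E]
After 7 (swap(6, 2)): [C, B, E, F, D, A, G]
After 8 (swap(1, 5)): [C, A, E, F, D, B, G]
After 9 (swap(0, 6)): [G, A, E, F, D, B, C]
After 10 (swap(6, 5)): [G, A, E, F, D, C, B]
After 11 (rotate_left(1, 5, k=4)): [G, C, A, E, F, D, B]
After 12 (rotate_left(3, 6, k=1)): [G, C, A, F, D, B, E]
After 13 (swap(5, 0)): [B, C, A, F, D, G, E]
After 14 (swap(3, 2)): [B, C, F, A, D, G, E]
After 15 (swap(6, 3)): [B, C, F, E, D, G, A]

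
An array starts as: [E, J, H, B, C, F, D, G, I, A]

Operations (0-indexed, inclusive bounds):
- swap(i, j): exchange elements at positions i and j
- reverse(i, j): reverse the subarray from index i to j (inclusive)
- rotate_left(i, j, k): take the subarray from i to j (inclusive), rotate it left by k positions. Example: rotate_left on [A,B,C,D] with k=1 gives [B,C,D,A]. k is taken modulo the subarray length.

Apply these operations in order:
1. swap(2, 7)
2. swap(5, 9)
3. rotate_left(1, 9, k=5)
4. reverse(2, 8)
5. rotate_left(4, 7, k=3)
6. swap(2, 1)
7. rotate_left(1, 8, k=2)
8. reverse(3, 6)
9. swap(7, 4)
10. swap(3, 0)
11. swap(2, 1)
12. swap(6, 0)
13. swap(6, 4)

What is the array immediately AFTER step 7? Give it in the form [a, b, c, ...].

Answer: [E, B, I, G, J, F, H, C, D, A]

Derivation:
After 1 (swap(2, 7)): [E, J, G, B, C, F, D, H, I, A]
After 2 (swap(5, 9)): [E, J, G, B, C, A, D, H, I, F]
After 3 (rotate_left(1, 9, k=5)): [E, D, H, I, F, J, G, B, C, A]
After 4 (reverse(2, 8)): [E, D, C, B, G, J, F, I, H, A]
After 5 (rotate_left(4, 7, k=3)): [E, D, C, B, I, G, J, F, H, A]
After 6 (swap(2, 1)): [E, C, D, B, I, G, J, F, H, A]
After 7 (rotate_left(1, 8, k=2)): [E, B, I, G, J, F, H, C, D, A]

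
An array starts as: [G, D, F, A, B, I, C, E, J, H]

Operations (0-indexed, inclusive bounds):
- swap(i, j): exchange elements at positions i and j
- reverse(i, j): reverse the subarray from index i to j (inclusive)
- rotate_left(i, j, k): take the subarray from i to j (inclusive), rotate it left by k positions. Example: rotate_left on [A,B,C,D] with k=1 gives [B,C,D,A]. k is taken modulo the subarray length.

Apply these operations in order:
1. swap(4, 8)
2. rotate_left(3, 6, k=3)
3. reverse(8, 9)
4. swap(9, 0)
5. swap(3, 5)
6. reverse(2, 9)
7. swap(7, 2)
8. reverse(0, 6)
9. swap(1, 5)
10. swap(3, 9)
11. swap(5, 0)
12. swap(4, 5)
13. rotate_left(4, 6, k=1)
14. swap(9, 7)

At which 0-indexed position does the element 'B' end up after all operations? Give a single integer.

Answer: 5

Derivation:
After 1 (swap(4, 8)): [G, D, F, A, J, I, C, E, B, H]
After 2 (rotate_left(3, 6, k=3)): [G, D, F, C, A, J, I, E, B, H]
After 3 (reverse(8, 9)): [G, D, F, C, A, J, I, E, H, B]
After 4 (swap(9, 0)): [B, D, F, C, A, J, I, E, H, G]
After 5 (swap(3, 5)): [B, D, F, J, A, C, I, E, H, G]
After 6 (reverse(2, 9)): [B, D, G, H, E, I, C, A, J, F]
After 7 (swap(7, 2)): [B, D, A, H, E, I, C, G, J, F]
After 8 (reverse(0, 6)): [C, I, E, H, A, D, B, G, J, F]
After 9 (swap(1, 5)): [C, D, E, H, A, I, B, G, J, F]
After 10 (swap(3, 9)): [C, D, E, F, A, I, B, G, J, H]
After 11 (swap(5, 0)): [I, D, E, F, A, C, B, G, J, H]
After 12 (swap(4, 5)): [I, D, E, F, C, A, B, G, J, H]
After 13 (rotate_left(4, 6, k=1)): [I, D, E, F, A, B, C, G, J, H]
After 14 (swap(9, 7)): [I, D, E, F, A, B, C, H, J, G]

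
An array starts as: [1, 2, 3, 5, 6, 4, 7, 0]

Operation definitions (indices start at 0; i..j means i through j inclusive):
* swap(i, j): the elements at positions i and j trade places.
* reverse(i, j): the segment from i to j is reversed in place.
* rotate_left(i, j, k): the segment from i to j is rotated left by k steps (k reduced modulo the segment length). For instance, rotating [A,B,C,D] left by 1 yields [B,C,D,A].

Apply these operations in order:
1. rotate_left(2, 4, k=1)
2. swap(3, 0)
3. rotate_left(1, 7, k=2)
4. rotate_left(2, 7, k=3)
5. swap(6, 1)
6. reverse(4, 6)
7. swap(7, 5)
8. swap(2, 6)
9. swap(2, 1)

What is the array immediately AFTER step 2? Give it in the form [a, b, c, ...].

Answer: [6, 2, 5, 1, 3, 4, 7, 0]

Derivation:
After 1 (rotate_left(2, 4, k=1)): [1, 2, 5, 6, 3, 4, 7, 0]
After 2 (swap(3, 0)): [6, 2, 5, 1, 3, 4, 7, 0]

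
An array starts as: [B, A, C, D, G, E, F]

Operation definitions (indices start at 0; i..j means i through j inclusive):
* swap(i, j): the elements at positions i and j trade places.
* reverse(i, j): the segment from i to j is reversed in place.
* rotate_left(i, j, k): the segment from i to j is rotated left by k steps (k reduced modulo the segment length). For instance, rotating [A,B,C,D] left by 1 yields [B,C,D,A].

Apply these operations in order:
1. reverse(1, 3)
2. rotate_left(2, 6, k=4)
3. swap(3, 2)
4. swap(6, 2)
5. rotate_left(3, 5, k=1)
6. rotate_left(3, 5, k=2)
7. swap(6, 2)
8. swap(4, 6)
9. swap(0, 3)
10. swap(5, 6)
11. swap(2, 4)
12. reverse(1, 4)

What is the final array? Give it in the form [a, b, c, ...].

After 1 (reverse(1, 3)): [B, D, C, A, G, E, F]
After 2 (rotate_left(2, 6, k=4)): [B, D, F, C, A, G, E]
After 3 (swap(3, 2)): [B, D, C, F, A, G, E]
After 4 (swap(6, 2)): [B, D, E, F, A, G, C]
After 5 (rotate_left(3, 5, k=1)): [B, D, E, A, G, F, C]
After 6 (rotate_left(3, 5, k=2)): [B, D, E, F, A, G, C]
After 7 (swap(6, 2)): [B, D, C, F, A, G, E]
After 8 (swap(4, 6)): [B, D, C, F, E, G, A]
After 9 (swap(0, 3)): [F, D, C, B, E, G, A]
After 10 (swap(5, 6)): [F, D, C, B, E, A, G]
After 11 (swap(2, 4)): [F, D, E, B, C, A, G]
After 12 (reverse(1, 4)): [F, C, B, E, D, A, G]

Answer: [F, C, B, E, D, A, G]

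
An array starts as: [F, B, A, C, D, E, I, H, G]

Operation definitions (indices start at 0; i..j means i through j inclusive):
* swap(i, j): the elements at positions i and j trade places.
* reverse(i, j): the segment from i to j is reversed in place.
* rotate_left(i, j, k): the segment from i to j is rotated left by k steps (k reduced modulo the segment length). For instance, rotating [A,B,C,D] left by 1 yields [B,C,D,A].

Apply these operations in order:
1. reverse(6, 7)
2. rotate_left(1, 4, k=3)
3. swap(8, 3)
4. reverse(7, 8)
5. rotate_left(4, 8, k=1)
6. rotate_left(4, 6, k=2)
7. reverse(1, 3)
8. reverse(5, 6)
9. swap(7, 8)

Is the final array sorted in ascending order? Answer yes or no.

Answer: no

Derivation:
After 1 (reverse(6, 7)): [F, B, A, C, D, E, H, I, G]
After 2 (rotate_left(1, 4, k=3)): [F, D, B, A, C, E, H, I, G]
After 3 (swap(8, 3)): [F, D, B, G, C, E, H, I, A]
After 4 (reverse(7, 8)): [F, D, B, G, C, E, H, A, I]
After 5 (rotate_left(4, 8, k=1)): [F, D, B, G, E, H, A, I, C]
After 6 (rotate_left(4, 6, k=2)): [F, D, B, G, A, E, H, I, C]
After 7 (reverse(1, 3)): [F, G, B, D, A, E, H, I, C]
After 8 (reverse(5, 6)): [F, G, B, D, A, H, E, I, C]
After 9 (swap(7, 8)): [F, G, B, D, A, H, E, C, I]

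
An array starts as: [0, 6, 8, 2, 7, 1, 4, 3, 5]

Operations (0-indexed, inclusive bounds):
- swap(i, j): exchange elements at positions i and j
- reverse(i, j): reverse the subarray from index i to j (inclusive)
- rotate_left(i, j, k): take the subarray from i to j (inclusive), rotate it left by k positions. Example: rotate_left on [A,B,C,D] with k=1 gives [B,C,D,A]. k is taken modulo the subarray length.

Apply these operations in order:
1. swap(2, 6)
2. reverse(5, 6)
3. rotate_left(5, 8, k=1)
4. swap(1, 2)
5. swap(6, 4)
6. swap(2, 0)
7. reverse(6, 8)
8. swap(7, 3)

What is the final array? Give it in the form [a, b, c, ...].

After 1 (swap(2, 6)): [0, 6, 4, 2, 7, 1, 8, 3, 5]
After 2 (reverse(5, 6)): [0, 6, 4, 2, 7, 8, 1, 3, 5]
After 3 (rotate_left(5, 8, k=1)): [0, 6, 4, 2, 7, 1, 3, 5, 8]
After 4 (swap(1, 2)): [0, 4, 6, 2, 7, 1, 3, 5, 8]
After 5 (swap(6, 4)): [0, 4, 6, 2, 3, 1, 7, 5, 8]
After 6 (swap(2, 0)): [6, 4, 0, 2, 3, 1, 7, 5, 8]
After 7 (reverse(6, 8)): [6, 4, 0, 2, 3, 1, 8, 5, 7]
After 8 (swap(7, 3)): [6, 4, 0, 5, 3, 1, 8, 2, 7]

Answer: [6, 4, 0, 5, 3, 1, 8, 2, 7]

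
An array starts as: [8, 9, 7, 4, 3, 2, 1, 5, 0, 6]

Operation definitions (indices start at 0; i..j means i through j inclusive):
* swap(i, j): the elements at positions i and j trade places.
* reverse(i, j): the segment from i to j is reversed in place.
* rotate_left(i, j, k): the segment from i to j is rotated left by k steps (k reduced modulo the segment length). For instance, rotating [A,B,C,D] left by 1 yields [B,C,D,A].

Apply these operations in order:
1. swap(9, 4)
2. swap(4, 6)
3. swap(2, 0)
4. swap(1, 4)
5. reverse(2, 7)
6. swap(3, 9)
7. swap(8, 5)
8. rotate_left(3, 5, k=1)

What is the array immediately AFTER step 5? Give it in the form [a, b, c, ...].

After 1 (swap(9, 4)): [8, 9, 7, 4, 6, 2, 1, 5, 0, 3]
After 2 (swap(4, 6)): [8, 9, 7, 4, 1, 2, 6, 5, 0, 3]
After 3 (swap(2, 0)): [7, 9, 8, 4, 1, 2, 6, 5, 0, 3]
After 4 (swap(1, 4)): [7, 1, 8, 4, 9, 2, 6, 5, 0, 3]
After 5 (reverse(2, 7)): [7, 1, 5, 6, 2, 9, 4, 8, 0, 3]

Answer: [7, 1, 5, 6, 2, 9, 4, 8, 0, 3]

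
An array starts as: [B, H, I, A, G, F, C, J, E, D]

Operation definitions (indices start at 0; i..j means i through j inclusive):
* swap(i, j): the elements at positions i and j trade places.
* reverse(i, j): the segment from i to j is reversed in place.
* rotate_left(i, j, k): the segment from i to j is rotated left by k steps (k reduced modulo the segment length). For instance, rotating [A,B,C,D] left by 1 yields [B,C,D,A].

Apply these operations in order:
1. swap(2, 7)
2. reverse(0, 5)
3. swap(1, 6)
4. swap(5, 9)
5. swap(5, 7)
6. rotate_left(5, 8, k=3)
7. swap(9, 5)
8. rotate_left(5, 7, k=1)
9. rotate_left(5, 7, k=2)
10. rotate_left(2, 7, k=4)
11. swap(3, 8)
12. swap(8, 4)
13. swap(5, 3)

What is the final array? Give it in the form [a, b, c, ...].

After 1 (swap(2, 7)): [B, H, J, A, G, F, C, I, E, D]
After 2 (reverse(0, 5)): [F, G, A, J, H, B, C, I, E, D]
After 3 (swap(1, 6)): [F, C, A, J, H, B, G, I, E, D]
After 4 (swap(5, 9)): [F, C, A, J, H, D, G, I, E, B]
After 5 (swap(5, 7)): [F, C, A, J, H, I, G, D, E, B]
After 6 (rotate_left(5, 8, k=3)): [F, C, A, J, H, E, I, G, D, B]
After 7 (swap(9, 5)): [F, C, A, J, H, B, I, G, D, E]
After 8 (rotate_left(5, 7, k=1)): [F, C, A, J, H, I, G, B, D, E]
After 9 (rotate_left(5, 7, k=2)): [F, C, A, J, H, B, I, G, D, E]
After 10 (rotate_left(2, 7, k=4)): [F, C, I, G, A, J, H, B, D, E]
After 11 (swap(3, 8)): [F, C, I, D, A, J, H, B, G, E]
After 12 (swap(8, 4)): [F, C, I, D, G, J, H, B, A, E]
After 13 (swap(5, 3)): [F, C, I, J, G, D, H, B, A, E]

Answer: [F, C, I, J, G, D, H, B, A, E]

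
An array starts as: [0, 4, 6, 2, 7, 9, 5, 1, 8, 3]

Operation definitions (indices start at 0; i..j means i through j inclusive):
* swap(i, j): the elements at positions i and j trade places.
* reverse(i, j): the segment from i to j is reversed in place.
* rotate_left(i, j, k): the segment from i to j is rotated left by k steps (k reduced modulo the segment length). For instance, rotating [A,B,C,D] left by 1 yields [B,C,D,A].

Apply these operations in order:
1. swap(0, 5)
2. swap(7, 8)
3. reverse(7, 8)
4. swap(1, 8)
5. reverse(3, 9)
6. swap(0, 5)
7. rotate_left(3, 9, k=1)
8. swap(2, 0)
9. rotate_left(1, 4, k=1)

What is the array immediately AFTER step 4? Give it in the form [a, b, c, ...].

After 1 (swap(0, 5)): [9, 4, 6, 2, 7, 0, 5, 1, 8, 3]
After 2 (swap(7, 8)): [9, 4, 6, 2, 7, 0, 5, 8, 1, 3]
After 3 (reverse(7, 8)): [9, 4, 6, 2, 7, 0, 5, 1, 8, 3]
After 4 (swap(1, 8)): [9, 8, 6, 2, 7, 0, 5, 1, 4, 3]

Answer: [9, 8, 6, 2, 7, 0, 5, 1, 4, 3]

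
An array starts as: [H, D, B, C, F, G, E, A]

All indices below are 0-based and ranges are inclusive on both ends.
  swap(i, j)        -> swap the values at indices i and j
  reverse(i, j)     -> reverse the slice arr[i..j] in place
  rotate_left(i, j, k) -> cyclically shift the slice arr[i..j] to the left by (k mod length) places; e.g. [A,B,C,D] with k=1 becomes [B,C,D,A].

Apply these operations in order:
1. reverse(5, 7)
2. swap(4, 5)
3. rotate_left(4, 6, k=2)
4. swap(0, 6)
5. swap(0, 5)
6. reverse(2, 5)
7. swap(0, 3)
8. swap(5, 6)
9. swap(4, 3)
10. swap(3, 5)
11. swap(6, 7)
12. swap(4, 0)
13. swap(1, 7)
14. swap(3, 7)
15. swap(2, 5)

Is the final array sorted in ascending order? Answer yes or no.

After 1 (reverse(5, 7)): [H, D, B, C, F, A, E, G]
After 2 (swap(4, 5)): [H, D, B, C, A, F, E, G]
After 3 (rotate_left(4, 6, k=2)): [H, D, B, C, E, A, F, G]
After 4 (swap(0, 6)): [F, D, B, C, E, A, H, G]
After 5 (swap(0, 5)): [A, D, B, C, E, F, H, G]
After 6 (reverse(2, 5)): [A, D, F, E, C, B, H, G]
After 7 (swap(0, 3)): [E, D, F, A, C, B, H, G]
After 8 (swap(5, 6)): [E, D, F, A, C, H, B, G]
After 9 (swap(4, 3)): [E, D, F, C, A, H, B, G]
After 10 (swap(3, 5)): [E, D, F, H, A, C, B, G]
After 11 (swap(6, 7)): [E, D, F, H, A, C, G, B]
After 12 (swap(4, 0)): [A, D, F, H, E, C, G, B]
After 13 (swap(1, 7)): [A, B, F, H, E, C, G, D]
After 14 (swap(3, 7)): [A, B, F, D, E, C, G, H]
After 15 (swap(2, 5)): [A, B, C, D, E, F, G, H]

Answer: yes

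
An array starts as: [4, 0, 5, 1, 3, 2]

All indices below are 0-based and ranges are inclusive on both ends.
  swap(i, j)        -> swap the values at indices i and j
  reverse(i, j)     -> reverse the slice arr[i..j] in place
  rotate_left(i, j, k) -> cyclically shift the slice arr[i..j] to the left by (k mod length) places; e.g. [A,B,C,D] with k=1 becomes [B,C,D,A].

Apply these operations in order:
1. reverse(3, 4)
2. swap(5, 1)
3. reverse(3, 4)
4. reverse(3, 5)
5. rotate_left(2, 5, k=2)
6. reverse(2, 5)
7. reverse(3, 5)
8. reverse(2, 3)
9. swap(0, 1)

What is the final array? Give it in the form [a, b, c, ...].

After 1 (reverse(3, 4)): [4, 0, 5, 3, 1, 2]
After 2 (swap(5, 1)): [4, 2, 5, 3, 1, 0]
After 3 (reverse(3, 4)): [4, 2, 5, 1, 3, 0]
After 4 (reverse(3, 5)): [4, 2, 5, 0, 3, 1]
After 5 (rotate_left(2, 5, k=2)): [4, 2, 3, 1, 5, 0]
After 6 (reverse(2, 5)): [4, 2, 0, 5, 1, 3]
After 7 (reverse(3, 5)): [4, 2, 0, 3, 1, 5]
After 8 (reverse(2, 3)): [4, 2, 3, 0, 1, 5]
After 9 (swap(0, 1)): [2, 4, 3, 0, 1, 5]

Answer: [2, 4, 3, 0, 1, 5]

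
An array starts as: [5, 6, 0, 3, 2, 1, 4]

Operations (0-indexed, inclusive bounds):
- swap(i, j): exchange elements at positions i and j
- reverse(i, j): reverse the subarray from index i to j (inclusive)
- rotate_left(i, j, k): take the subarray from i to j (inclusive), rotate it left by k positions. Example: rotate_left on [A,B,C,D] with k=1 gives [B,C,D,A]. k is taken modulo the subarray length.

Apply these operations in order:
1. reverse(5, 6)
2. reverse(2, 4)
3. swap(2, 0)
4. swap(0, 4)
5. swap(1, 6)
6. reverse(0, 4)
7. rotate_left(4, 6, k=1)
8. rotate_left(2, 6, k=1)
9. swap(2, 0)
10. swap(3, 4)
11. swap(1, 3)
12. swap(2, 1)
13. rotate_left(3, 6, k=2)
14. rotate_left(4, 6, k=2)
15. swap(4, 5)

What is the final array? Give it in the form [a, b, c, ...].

Answer: [1, 2, 6, 0, 5, 4, 3]

Derivation:
After 1 (reverse(5, 6)): [5, 6, 0, 3, 2, 4, 1]
After 2 (reverse(2, 4)): [5, 6, 2, 3, 0, 4, 1]
After 3 (swap(2, 0)): [2, 6, 5, 3, 0, 4, 1]
After 4 (swap(0, 4)): [0, 6, 5, 3, 2, 4, 1]
After 5 (swap(1, 6)): [0, 1, 5, 3, 2, 4, 6]
After 6 (reverse(0, 4)): [2, 3, 5, 1, 0, 4, 6]
After 7 (rotate_left(4, 6, k=1)): [2, 3, 5, 1, 4, 6, 0]
After 8 (rotate_left(2, 6, k=1)): [2, 3, 1, 4, 6, 0, 5]
After 9 (swap(2, 0)): [1, 3, 2, 4, 6, 0, 5]
After 10 (swap(3, 4)): [1, 3, 2, 6, 4, 0, 5]
After 11 (swap(1, 3)): [1, 6, 2, 3, 4, 0, 5]
After 12 (swap(2, 1)): [1, 2, 6, 3, 4, 0, 5]
After 13 (rotate_left(3, 6, k=2)): [1, 2, 6, 0, 5, 3, 4]
After 14 (rotate_left(4, 6, k=2)): [1, 2, 6, 0, 4, 5, 3]
After 15 (swap(4, 5)): [1, 2, 6, 0, 5, 4, 3]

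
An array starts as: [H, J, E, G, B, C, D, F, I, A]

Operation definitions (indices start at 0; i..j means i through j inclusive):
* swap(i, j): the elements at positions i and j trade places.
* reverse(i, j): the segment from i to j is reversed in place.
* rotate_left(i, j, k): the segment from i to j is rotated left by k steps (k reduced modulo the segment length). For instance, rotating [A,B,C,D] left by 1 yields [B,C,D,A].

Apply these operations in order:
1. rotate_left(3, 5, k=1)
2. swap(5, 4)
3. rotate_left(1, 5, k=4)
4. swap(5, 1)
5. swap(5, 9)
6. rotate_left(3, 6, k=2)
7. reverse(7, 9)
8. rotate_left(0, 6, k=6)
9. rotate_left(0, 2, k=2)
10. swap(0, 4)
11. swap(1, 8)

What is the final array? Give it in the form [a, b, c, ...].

After 1 (rotate_left(3, 5, k=1)): [H, J, E, B, C, G, D, F, I, A]
After 2 (swap(5, 4)): [H, J, E, B, G, C, D, F, I, A]
After 3 (rotate_left(1, 5, k=4)): [H, C, J, E, B, G, D, F, I, A]
After 4 (swap(5, 1)): [H, G, J, E, B, C, D, F, I, A]
After 5 (swap(5, 9)): [H, G, J, E, B, A, D, F, I, C]
After 6 (rotate_left(3, 6, k=2)): [H, G, J, A, D, E, B, F, I, C]
After 7 (reverse(7, 9)): [H, G, J, A, D, E, B, C, I, F]
After 8 (rotate_left(0, 6, k=6)): [B, H, G, J, A, D, E, C, I, F]
After 9 (rotate_left(0, 2, k=2)): [G, B, H, J, A, D, E, C, I, F]
After 10 (swap(0, 4)): [A, B, H, J, G, D, E, C, I, F]
After 11 (swap(1, 8)): [A, I, H, J, G, D, E, C, B, F]

Answer: [A, I, H, J, G, D, E, C, B, F]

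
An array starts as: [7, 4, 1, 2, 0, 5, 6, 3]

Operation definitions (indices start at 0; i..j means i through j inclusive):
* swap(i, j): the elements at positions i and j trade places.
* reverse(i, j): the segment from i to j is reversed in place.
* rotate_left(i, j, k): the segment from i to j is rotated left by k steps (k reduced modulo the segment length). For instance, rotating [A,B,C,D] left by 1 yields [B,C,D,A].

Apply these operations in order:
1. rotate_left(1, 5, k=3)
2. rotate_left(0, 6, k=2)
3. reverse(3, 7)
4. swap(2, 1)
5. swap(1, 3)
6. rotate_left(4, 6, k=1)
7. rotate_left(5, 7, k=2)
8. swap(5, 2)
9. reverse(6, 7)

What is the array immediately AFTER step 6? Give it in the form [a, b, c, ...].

Answer: [5, 3, 4, 1, 7, 6, 0, 2]

Derivation:
After 1 (rotate_left(1, 5, k=3)): [7, 0, 5, 4, 1, 2, 6, 3]
After 2 (rotate_left(0, 6, k=2)): [5, 4, 1, 2, 6, 7, 0, 3]
After 3 (reverse(3, 7)): [5, 4, 1, 3, 0, 7, 6, 2]
After 4 (swap(2, 1)): [5, 1, 4, 3, 0, 7, 6, 2]
After 5 (swap(1, 3)): [5, 3, 4, 1, 0, 7, 6, 2]
After 6 (rotate_left(4, 6, k=1)): [5, 3, 4, 1, 7, 6, 0, 2]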